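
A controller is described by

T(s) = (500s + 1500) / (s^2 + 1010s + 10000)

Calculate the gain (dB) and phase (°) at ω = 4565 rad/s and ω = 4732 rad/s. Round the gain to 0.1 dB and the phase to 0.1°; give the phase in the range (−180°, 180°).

ω = 4565: -19.4 dB, -77.6°; ω = 4732: -19.7 dB, -78.0°

Substitute s = j4565:
Numerator: 500(j4565) + 1500 = 1500 + j2282500
Denominator: (j4565)^2 + 1010(j4565) + 10000 = -20829225 + j4610650
|N| = √(1500² + 2282500²) ≈ 2.2825e+06, ∠N ≈ 89.96°
|D| = √(20829225² + 4610650²) ≈ 2.1333e+07, ∠D ≈ 167.52°
|T| = 2.2825e+06 / 2.1333e+07 ≈ 0.10699
Gain = 20 log₁₀(0.10699) ≈ -19.41 dB
∠T = 89.96° − 167.52° = -77.56°

Substitute s = j4732:
Numerator: 500(j4732) + 1500 = 1500 + j2366000
Denominator: (j4732)^2 + 1010(j4732) + 10000 = -22381824 + j4779320
|N| = √(1500² + 2366000²) ≈ 2.366e+06, ∠N ≈ 89.96°
|D| = √(22381824² + 4779320²) ≈ 2.2886e+07, ∠D ≈ 167.95°
|T| = 2.366e+06 / 2.2886e+07 ≈ 0.10338
Gain = 20 log₁₀(0.10338) ≈ -19.71 dB
∠T = 89.96° − 167.95° = -77.99°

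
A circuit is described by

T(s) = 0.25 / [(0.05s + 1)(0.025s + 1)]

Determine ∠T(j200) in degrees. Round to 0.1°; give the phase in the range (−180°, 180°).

At ω = 200 rad/s:
pole (1 + j200·0.05) = 1 + j10 → |·| ≈ 10.05, ∠ ≈ 84.29°
pole (1 + j200·0.025) = 1 + j5 → |·| ≈ 5.099, ∠ ≈ 78.69°
∠T = (0°) − (84.29° + 78.69°) = -162.98°

-163.0°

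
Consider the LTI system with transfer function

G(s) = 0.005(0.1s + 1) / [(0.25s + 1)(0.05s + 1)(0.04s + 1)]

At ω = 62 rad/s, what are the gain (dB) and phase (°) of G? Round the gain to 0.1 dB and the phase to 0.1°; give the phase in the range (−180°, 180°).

At ω = 62 rad/s:
zero (1 + j62·0.1) = 1 + j6.2 → |·| ≈ 6.2801, ∠ ≈ 80.84°
pole (1 + j62·0.25) = 1 + j15.5 → |·| ≈ 15.532, ∠ ≈ 86.31°
pole (1 + j62·0.05) = 1 + j3.1 → |·| ≈ 3.2573, ∠ ≈ 72.12°
pole (1 + j62·0.04) = 1 + j2.48 → |·| ≈ 2.674, ∠ ≈ 68.04°
|G| = 0.005 · 6.2801 / (15.532 · 3.2573 · 2.674) ≈ 0.00023211
Gain = 20 log₁₀(0.00023211) ≈ -72.69 dB
∠G = (80.84°) − (86.31° + 72.12° + 68.04°) = -145.63°

-72.7 dB, -145.6°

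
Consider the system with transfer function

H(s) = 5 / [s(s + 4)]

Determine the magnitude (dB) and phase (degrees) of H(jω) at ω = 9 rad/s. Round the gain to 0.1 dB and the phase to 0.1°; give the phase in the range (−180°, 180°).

-25.0 dB, -156.0°

At s = jω = j9:
pole (s+4): 4 + j9 → |·| = √(4²+9²) = √97 ≈ 9.8489, ∠ = arctan(9/4) ≈ 66.04°
pole at origin: |s| = 9, ∠ = 90.00° (in denominator)
|H| = 5 / 88.64 ≈ 0.056408
Gain = 20 log₁₀(0.056408) ≈ -24.97 dB
∠H = 0.00° − 156.04° = -156.04°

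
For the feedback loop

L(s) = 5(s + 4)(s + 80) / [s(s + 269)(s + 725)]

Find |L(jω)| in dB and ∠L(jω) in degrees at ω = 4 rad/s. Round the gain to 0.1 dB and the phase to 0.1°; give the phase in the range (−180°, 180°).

At s = jω = j4:
zero (s+4): 4 + j4 → |·| = √(4²+4²) = √32 ≈ 5.6569, ∠ = arctan(4/4) ≈ 45.00°
zero (s+80): 80 + j4 → |·| = √(80²+4²) = √6416 ≈ 80.1, ∠ = arctan(4/80) ≈ 2.86°
pole (s+269): 269 + j4 → |·| = √(269²+4²) = √72377 ≈ 269.03, ∠ = arctan(4/269) ≈ 0.85°
pole (s+725): 725 + j4 → |·| = √(725²+4²) = √525641 ≈ 725.01, ∠ = arctan(4/725) ≈ 0.32°
pole at origin: |s| = 4, ∠ = 90.00° (in denominator)
|L| = 5 · 453.12 / 7.802e+05 ≈ 0.0029039
Gain = 20 log₁₀(0.0029039) ≈ -50.74 dB
∠L = 47.86° − 91.17° = -43.31°

-50.7 dB, -43.3°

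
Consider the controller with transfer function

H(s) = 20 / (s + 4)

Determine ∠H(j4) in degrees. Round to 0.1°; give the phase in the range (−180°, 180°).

Substitute s = j4:
Numerator: 20 = 20 + j0
Denominator: (j4) + 4 = 4 + j4
|N| = √(20² + 0²) ≈ 20, ∠N ≈ 0.00°
|D| = √(4² + 4²) ≈ 5.6569, ∠D ≈ 45.00°
∠H = 0.00° − 45.00° = -45.00°

-45.0°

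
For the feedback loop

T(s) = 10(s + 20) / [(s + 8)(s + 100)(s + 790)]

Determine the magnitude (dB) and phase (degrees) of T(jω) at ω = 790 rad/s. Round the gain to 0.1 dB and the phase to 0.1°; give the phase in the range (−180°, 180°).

At s = jω = j790:
zero (s+20): 20 + j790 → |·| = √(20²+790²) = √624500 ≈ 790.25, ∠ = arctan(790/20) ≈ 88.55°
pole (s+8): 8 + j790 → |·| = √(8²+790²) = √624164 ≈ 790.04, ∠ = arctan(790/8) ≈ 89.42°
pole (s+100): 100 + j790 → |·| = √(100²+790²) = √634100 ≈ 796.3, ∠ = arctan(790/100) ≈ 82.79°
pole (s+790): 790 + j790 → |·| = √(790²+790²) = √1248200 ≈ 1117.2, ∠ = arctan(790/790) ≈ 45.00°
|T| = 10 · 790.25 / 7.0284e+08 ≈ 1.1244e-05
Gain = 20 log₁₀(1.1244e-05) ≈ -98.98 dB
∠T = 88.55° − 217.21° = -128.66°

-99.0 dB, -128.7°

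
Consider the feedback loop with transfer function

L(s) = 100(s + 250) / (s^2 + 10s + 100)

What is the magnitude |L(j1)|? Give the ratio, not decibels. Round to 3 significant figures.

251

At s = jω = j1:
zero (s+250): 250 + j1 → |·| = √(250²+1²) = √62501 ≈ 250, ∠ = arctan(1/250) ≈ 0.23°
quadratic: (j1)² + 10·j1 + 100 = 99 + j10 → |·| ≈ 99.504, ∠ ≈ 5.77°
|L| = 100 · 250 / 99.504 ≈ 251.25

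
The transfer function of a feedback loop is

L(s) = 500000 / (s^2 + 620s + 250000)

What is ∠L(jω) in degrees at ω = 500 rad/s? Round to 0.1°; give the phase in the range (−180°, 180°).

-90.0°

At s = jω = j500:
quadratic: (j500)² + 620·j500 + 250000 = 0 + j310000 → |·| ≈ 3.1e+05, ∠ ≈ 90.00°
∠L = 0.00° − 90.00° = -90.00°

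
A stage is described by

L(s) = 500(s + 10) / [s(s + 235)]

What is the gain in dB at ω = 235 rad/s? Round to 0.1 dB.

3.6 dB

At s = jω = j235:
zero (s+10): 10 + j235 → |·| = √(10²+235²) = √55325 ≈ 235.21, ∠ = arctan(235/10) ≈ 87.56°
pole (s+235): 235 + j235 → |·| = √(235²+235²) = √110450 ≈ 332.34, ∠ = arctan(235/235) ≈ 45.00°
pole at origin: |s| = 235, ∠ = 90.00° (in denominator)
|L| = 500 · 235.21 / 78100 ≈ 1.5058
Gain = 20 log₁₀(1.5058) ≈ 3.56 dB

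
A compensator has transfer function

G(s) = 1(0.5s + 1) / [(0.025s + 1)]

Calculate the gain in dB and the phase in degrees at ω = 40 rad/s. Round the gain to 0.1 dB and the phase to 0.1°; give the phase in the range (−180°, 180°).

At ω = 40 rad/s:
zero (1 + j40·0.5) = 1 + j20 → |·| ≈ 20.025, ∠ ≈ 87.14°
pole (1 + j40·0.025) = 1 + j1 → |·| ≈ 1.4142, ∠ ≈ 45.00°
|G| = 1 · 20.025 / (1.4142) ≈ 14.16
Gain = 20 log₁₀(14.16) ≈ 23.02 dB
∠G = (87.14°) − (45.00°) = 42.14°

23.0 dB, 42.1°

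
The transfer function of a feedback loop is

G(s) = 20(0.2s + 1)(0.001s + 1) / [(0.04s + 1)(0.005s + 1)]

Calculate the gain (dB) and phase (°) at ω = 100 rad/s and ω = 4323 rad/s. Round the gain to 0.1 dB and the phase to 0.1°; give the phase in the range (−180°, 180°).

At ω = 100 rad/s:
zero (1 + j100·0.2) = 1 + j20 → |·| ≈ 20.025, ∠ ≈ 87.14°
zero (1 + j100·0.001) = 1 + j0.1 → |·| ≈ 1.005, ∠ ≈ 5.71°
pole (1 + j100·0.04) = 1 + j4 → |·| ≈ 4.1231, ∠ ≈ 75.96°
pole (1 + j100·0.005) = 1 + j0.5 → |·| ≈ 1.118, ∠ ≈ 26.57°
|G| = 20 · 20.025 · 1.005 / (4.1231 · 1.118) ≈ 87.318
Gain = 20 log₁₀(87.318) ≈ 38.82 dB
∠G = (87.14° + 5.71°) − (75.96° + 26.57°) = -9.68°

At ω = 4323 rad/s:
zero (1 + j4323·0.2) = 1 + j864.6 → |·| ≈ 864.6, ∠ ≈ 89.93°
zero (1 + j4323·0.001) = 1 + j4.323 → |·| ≈ 4.4372, ∠ ≈ 76.98°
pole (1 + j4323·0.04) = 1 + j172.92 → |·| ≈ 172.92, ∠ ≈ 89.67°
pole (1 + j4323·0.005) = 1 + j21.615 → |·| ≈ 21.638, ∠ ≈ 87.35°
|G| = 20 · 864.6 · 4.4372 / (172.92 · 21.638) ≈ 20.507
Gain = 20 log₁₀(20.507) ≈ 26.24 dB
∠G = (89.93° + 76.98°) − (89.67° + 87.35°) = -10.11°

ω = 100: 38.8 dB, -9.7°; ω = 4323: 26.2 dB, -10.1°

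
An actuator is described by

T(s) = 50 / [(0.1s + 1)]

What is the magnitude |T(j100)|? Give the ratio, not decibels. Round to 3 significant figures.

At ω = 100 rad/s:
pole (1 + j100·0.1) = 1 + j10 → |·| ≈ 10.05, ∠ ≈ 84.29°
|T| = 50 · 1 / (10.05) ≈ 4.9751

4.98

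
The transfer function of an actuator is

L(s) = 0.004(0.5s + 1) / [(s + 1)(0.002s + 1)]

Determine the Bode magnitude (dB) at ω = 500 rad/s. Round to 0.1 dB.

At ω = 500 rad/s:
zero (1 + j500·0.5) = 1 + j250 → |·| ≈ 250, ∠ ≈ 89.77°
pole (1 + j500·1) = 1 + j500 → |·| ≈ 500, ∠ ≈ 89.89°
pole (1 + j500·0.002) = 1 + j1 → |·| ≈ 1.4142, ∠ ≈ 45.00°
|L| = 0.004 · 250 / (500 · 1.4142) ≈ 0.0014142
Gain = 20 log₁₀(0.0014142) ≈ -56.99 dB

-57.0 dB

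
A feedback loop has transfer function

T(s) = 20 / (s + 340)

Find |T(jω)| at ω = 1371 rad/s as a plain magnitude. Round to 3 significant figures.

Substitute s = j1371:
Numerator: 20 = 20 + j0
Denominator: (j1371) + 340 = 340 + j1371
|N| = √(20² + 0²) ≈ 20, ∠N ≈ 0.00°
|D| = √(340² + 1371²) ≈ 1412.5, ∠D ≈ 76.07°
|T| = 20 / 1412.5 ≈ 0.014159

0.0142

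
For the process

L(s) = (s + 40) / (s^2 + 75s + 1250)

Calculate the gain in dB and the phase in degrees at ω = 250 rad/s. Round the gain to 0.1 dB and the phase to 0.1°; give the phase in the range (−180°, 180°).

-48.1 dB, -82.1°

Substitute s = j250:
Numerator: (j250) + 40 = 40 + j250
Denominator: (j250)^2 + 75(j250) + 1250 = -61250 + j18750
|N| = √(40² + 250²) ≈ 253.18, ∠N ≈ 80.91°
|D| = √(61250² + 18750²) ≈ 64056, ∠D ≈ 162.98°
|L| = 253.18 / 64056 ≈ 0.0039525
Gain = 20 log₁₀(0.0039525) ≈ -48.06 dB
∠L = 80.91° − 162.98° = -82.07°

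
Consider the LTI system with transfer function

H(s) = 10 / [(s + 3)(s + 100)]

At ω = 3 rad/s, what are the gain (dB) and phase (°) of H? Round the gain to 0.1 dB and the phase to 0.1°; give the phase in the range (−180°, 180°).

-32.6 dB, -46.7°

At s = jω = j3:
pole (s+3): 3 + j3 → |·| = √(3²+3²) = √18 ≈ 4.2426, ∠ = arctan(3/3) ≈ 45.00°
pole (s+100): 100 + j3 → |·| = √(100²+3²) = √10009 ≈ 100.04, ∠ = arctan(3/100) ≈ 1.72°
|H| = 10 / 424.43 ≈ 0.023561
Gain = 20 log₁₀(0.023561) ≈ -32.56 dB
∠H = 0.00° − 46.72° = -46.72°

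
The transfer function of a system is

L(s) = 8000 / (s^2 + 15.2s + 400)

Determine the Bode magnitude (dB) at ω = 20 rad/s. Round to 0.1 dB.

28.4 dB

At s = jω = j20:
quadratic: (j20)² + 15.2·j20 + 400 = 0 + j304 → |·| ≈ 304, ∠ ≈ 90.00°
|L| = 8000 / 304 ≈ 26.316
Gain = 20 log₁₀(26.316) ≈ 28.40 dB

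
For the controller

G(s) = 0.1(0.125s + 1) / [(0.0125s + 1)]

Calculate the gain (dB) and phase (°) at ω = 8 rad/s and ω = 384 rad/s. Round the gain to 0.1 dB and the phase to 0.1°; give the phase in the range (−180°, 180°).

ω = 8: -17.0 dB, 39.3°; ω = 384: -0.2 dB, 10.6°

At ω = 8 rad/s:
zero (1 + j8·0.125) = 1 + j1 → |·| ≈ 1.4142, ∠ ≈ 45.00°
pole (1 + j8·0.0125) = 1 + j0.1 → |·| ≈ 1.005, ∠ ≈ 5.71°
|G| = 0.1 · 1.4142 / (1.005) ≈ 0.14072
Gain = 20 log₁₀(0.14072) ≈ -17.03 dB
∠G = (45.00°) − (5.71°) = 39.29°

At ω = 384 rad/s:
zero (1 + j384·0.125) = 1 + j48 → |·| ≈ 48.01, ∠ ≈ 88.81°
pole (1 + j384·0.0125) = 1 + j4.8 → |·| ≈ 4.9031, ∠ ≈ 78.23°
|G| = 0.1 · 48.01 / (4.9031) ≈ 0.97918
Gain = 20 log₁₀(0.97918) ≈ -0.18 dB
∠G = (88.81°) − (78.23°) = 10.58°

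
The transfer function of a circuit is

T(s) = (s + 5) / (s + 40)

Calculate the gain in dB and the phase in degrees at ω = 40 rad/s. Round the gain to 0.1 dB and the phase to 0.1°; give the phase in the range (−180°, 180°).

Substitute s = j40:
Numerator: (j40) + 5 = 5 + j40
Denominator: (j40) + 40 = 40 + j40
|N| = √(5² + 40²) ≈ 40.311, ∠N ≈ 82.87°
|D| = √(40² + 40²) ≈ 56.569, ∠D ≈ 45.00°
|T| = 40.311 / 56.569 ≈ 0.7126
Gain = 20 log₁₀(0.7126) ≈ -2.94 dB
∠T = 82.87° − 45.00° = 37.87°

-2.9 dB, 37.9°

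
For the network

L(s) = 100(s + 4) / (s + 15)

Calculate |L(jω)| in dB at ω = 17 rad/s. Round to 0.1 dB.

At s = jω = j17:
zero (s+4): 4 + j17 → |·| = √(4²+17²) = √305 ≈ 17.464, ∠ = arctan(17/4) ≈ 76.76°
pole (s+15): 15 + j17 → |·| = √(15²+17²) = √514 ≈ 22.672, ∠ = arctan(17/15) ≈ 48.58°
|L| = 100 · 17.464 / 22.672 ≈ 77.029
Gain = 20 log₁₀(77.029) ≈ 37.73 dB

37.7 dB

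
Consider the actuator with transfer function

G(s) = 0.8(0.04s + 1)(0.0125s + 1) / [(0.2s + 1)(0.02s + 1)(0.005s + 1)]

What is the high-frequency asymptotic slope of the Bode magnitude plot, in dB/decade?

Each pole contributes −20 dB/decade at high frequency; each zero contributes +20 dB/decade.
Net: 2 zero(s) − 3 pole(s) → -20 dB/decade.

-20 dB/decade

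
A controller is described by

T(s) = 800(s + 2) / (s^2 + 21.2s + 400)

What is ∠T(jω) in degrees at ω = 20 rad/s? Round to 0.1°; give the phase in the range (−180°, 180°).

-5.7°

At s = jω = j20:
zero (s+2): 2 + j20 → |·| = √(2²+20²) = √404 ≈ 20.1, ∠ = arctan(20/2) ≈ 84.29°
quadratic: (j20)² + 21.2·j20 + 400 = 0 + j424 → |·| ≈ 424, ∠ ≈ 90.00°
∠T = 84.29° − 90.00° = -5.71°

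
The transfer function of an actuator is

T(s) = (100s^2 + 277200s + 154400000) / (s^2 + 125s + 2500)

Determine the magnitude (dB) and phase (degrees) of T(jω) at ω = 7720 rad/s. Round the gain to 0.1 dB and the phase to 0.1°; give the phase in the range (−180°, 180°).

Substitute s = j7720:
Numerator: 100(j7720)^2 + 277200(j7720) + 154400000 = -5805440000 + j2139984000
Denominator: (j7720)^2 + 125(j7720) + 2500 = -59595900 + j965000
|N| = √(5805440000² + 2139984000²) ≈ 6.1873e+09, ∠N ≈ 159.77°
|D| = √(59595900² + 965000²) ≈ 5.9604e+07, ∠D ≈ 179.07°
|T| = 6.1873e+09 / 5.9604e+07 ≈ 103.81
Gain = 20 log₁₀(103.81) ≈ 40.32 dB
∠T = 159.77° − 179.07° = -19.30°

40.3 dB, -19.3°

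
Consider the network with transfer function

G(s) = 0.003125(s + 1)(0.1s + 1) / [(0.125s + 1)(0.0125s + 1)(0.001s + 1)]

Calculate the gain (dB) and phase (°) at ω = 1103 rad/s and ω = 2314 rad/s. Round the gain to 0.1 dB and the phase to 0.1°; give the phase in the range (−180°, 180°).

At ω = 1103 rad/s:
zero (1 + j1103·1) = 1 + j1103 → |·| ≈ 1103, ∠ ≈ 89.95°
zero (1 + j1103·0.1) = 1 + j110.3 → |·| ≈ 110.3, ∠ ≈ 89.48°
pole (1 + j1103·0.125) = 1 + j137.875 → |·| ≈ 137.88, ∠ ≈ 89.58°
pole (1 + j1103·0.0125) = 1 + j13.7875 → |·| ≈ 13.824, ∠ ≈ 85.85°
pole (1 + j1103·0.001) = 1 + j1.103 → |·| ≈ 1.4888, ∠ ≈ 47.80°
|G| = 0.003125 · 1103 · 110.3 / (137.88 · 13.824 · 1.4888) ≈ 0.13398
Gain = 20 log₁₀(0.13398) ≈ -17.46 dB
∠G = (89.95° + 89.48°) − (89.58° + 85.85° + 47.80°) = -43.80°

At ω = 2314 rad/s:
zero (1 + j2314·1) = 1 + j2314 → |·| ≈ 2314, ∠ ≈ 89.98°
zero (1 + j2314·0.1) = 1 + j231.4 → |·| ≈ 231.4, ∠ ≈ 89.75°
pole (1 + j2314·0.125) = 1 + j289.25 → |·| ≈ 289.25, ∠ ≈ 89.80°
pole (1 + j2314·0.0125) = 1 + j28.925 → |·| ≈ 28.942, ∠ ≈ 88.02°
pole (1 + j2314·0.001) = 1 + j2.314 → |·| ≈ 2.5208, ∠ ≈ 66.63°
|G| = 0.003125 · 2314 · 231.4 / (289.25 · 28.942 · 2.5208) ≈ 0.079293
Gain = 20 log₁₀(0.079293) ≈ -22.02 dB
∠G = (89.98° + 89.75°) − (89.80° + 88.02° + 66.63°) = -64.72°

ω = 1103: -17.5 dB, -43.8°; ω = 2314: -22.0 dB, -64.7°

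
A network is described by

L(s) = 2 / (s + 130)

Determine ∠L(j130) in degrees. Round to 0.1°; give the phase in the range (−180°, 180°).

-45.0°

Substitute s = j130:
Numerator: 2 = 2 + j0
Denominator: (j130) + 130 = 130 + j130
|N| = √(2² + 0²) ≈ 2, ∠N ≈ 0.00°
|D| = √(130² + 130²) ≈ 183.85, ∠D ≈ 45.00°
∠L = 0.00° − 45.00° = -45.00°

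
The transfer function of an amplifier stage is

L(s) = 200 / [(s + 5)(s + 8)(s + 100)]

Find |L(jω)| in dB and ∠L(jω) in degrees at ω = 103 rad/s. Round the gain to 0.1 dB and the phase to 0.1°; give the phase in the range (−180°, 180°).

-77.7 dB, 141.4°

At s = jω = j103:
pole (s+5): 5 + j103 → |·| = √(5²+103²) = √10634 ≈ 103.12, ∠ = arctan(103/5) ≈ 87.22°
pole (s+8): 8 + j103 → |·| = √(8²+103²) = √10673 ≈ 103.31, ∠ = arctan(103/8) ≈ 85.56°
pole (s+100): 100 + j103 → |·| = √(100²+103²) = √20609 ≈ 143.56, ∠ = arctan(103/100) ≈ 45.85°
|L| = 200 / 1.5294e+06 ≈ 0.00013077
Gain = 20 log₁₀(0.00013077) ≈ -77.67 dB
∠L = 0.00° − 218.63° = -218.63° ≡ 141.37° (principal value)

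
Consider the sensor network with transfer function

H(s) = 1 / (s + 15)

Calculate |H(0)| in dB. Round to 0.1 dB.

-23.5 dB

H(0) = 1 / 15 ≈ 0.066667
20 log₁₀(0.066667) ≈ -23.52 dB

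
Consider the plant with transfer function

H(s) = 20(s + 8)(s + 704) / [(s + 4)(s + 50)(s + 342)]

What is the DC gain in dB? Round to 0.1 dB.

4.3 dB

H(0) = 20·8·704 / (4·50·342) ≈ 1.6468
20 log₁₀(1.6468) ≈ 4.33 dB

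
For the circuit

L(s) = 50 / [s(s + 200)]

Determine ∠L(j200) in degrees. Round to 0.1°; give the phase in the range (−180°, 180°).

-135.0°

At s = jω = j200:
pole (s+200): 200 + j200 → |·| = √(200²+200²) = √80000 ≈ 282.84, ∠ = arctan(200/200) ≈ 45.00°
pole at origin: |s| = 200, ∠ = 90.00° (in denominator)
∠L = 0.00° − 135.00° = -135.00°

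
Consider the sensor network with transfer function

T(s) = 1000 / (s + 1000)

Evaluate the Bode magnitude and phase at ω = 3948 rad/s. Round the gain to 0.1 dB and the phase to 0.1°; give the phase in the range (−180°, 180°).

At s = jω = j3948:
pole (s+1000): 1000 + j3948 → |·| = √(1000²+3948²) = √16586704 ≈ 4072.7, ∠ = arctan(3948/1000) ≈ 75.79°
|T| = 1000 / 4072.7 ≈ 0.24554
Gain = 20 log₁₀(0.24554) ≈ -12.20 dB
∠T = 0.00° − 75.79° = -75.79°

-12.2 dB, -75.8°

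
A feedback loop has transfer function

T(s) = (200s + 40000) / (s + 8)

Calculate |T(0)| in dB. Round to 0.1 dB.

74.0 dB

T(0) = 40000 / 8 = 5000
20 log₁₀(5000) ≈ 73.98 dB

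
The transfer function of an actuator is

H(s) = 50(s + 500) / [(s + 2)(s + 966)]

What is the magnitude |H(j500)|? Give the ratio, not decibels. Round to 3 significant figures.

At s = jω = j500:
zero (s+500): 500 + j500 → |·| = √(500²+500²) = √500000 ≈ 707.11, ∠ = arctan(500/500) ≈ 45.00°
pole (s+2): 2 + j500 → |·| = √(2²+500²) = √250004 ≈ 500, ∠ = arctan(500/2) ≈ 89.77°
pole (s+966): 966 + j500 → |·| = √(966²+500²) = √1183156 ≈ 1087.7, ∠ = arctan(500/966) ≈ 27.37°
|H| = 50 · 707.11 / 5.4385e+05 ≈ 0.06501

0.0650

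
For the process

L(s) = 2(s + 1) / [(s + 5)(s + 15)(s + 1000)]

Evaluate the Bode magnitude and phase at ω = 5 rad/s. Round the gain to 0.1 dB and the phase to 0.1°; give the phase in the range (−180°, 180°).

At s = jω = j5:
zero (s+1): 1 + j5 → |·| = √(1²+5²) = √26 ≈ 5.099, ∠ = arctan(5/1) ≈ 78.69°
pole (s+5): 5 + j5 → |·| = √(5²+5²) = √50 ≈ 7.0711, ∠ = arctan(5/5) ≈ 45.00°
pole (s+15): 15 + j5 → |·| = √(15²+5²) = √250 ≈ 15.811, ∠ = arctan(5/15) ≈ 18.43°
pole (s+1000): 1000 + j5 → |·| = √(1000²+5²) = √1000025 ≈ 1000, ∠ = arctan(5/1000) ≈ 0.29°
|L| = 2 · 5.099 / 1.118e+05 ≈ 9.1216e-05
Gain = 20 log₁₀(9.1216e-05) ≈ -80.80 dB
∠L = 78.69° − 63.72° = 14.97°

-80.8 dB, 15.0°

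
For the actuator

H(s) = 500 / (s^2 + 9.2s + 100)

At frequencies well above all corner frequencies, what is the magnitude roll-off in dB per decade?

-40 dB/decade

Each pole contributes −20 dB/decade at high frequency; each zero contributes +20 dB/decade.
Net: 0 zero(s) − 2 pole(s) → -40 dB/decade.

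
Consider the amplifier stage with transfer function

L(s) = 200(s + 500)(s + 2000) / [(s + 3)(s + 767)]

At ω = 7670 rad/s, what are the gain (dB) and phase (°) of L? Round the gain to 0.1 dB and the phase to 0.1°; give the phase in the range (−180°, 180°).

46.3 dB, -12.6°

At s = jω = j7670:
zero (s+500): 500 + j7670 → |·| = √(500²+7670²) = √59078900 ≈ 7686.3, ∠ = arctan(7670/500) ≈ 86.27°
zero (s+2000): 2000 + j7670 → |·| = √(2000²+7670²) = √62828900 ≈ 7926.5, ∠ = arctan(7670/2000) ≈ 75.39°
pole (s+3): 3 + j7670 → |·| = √(3²+7670²) = √58828909 ≈ 7670, ∠ = arctan(7670/3) ≈ 89.98°
pole (s+767): 767 + j7670 → |·| = √(767²+7670²) = √59417189 ≈ 7708.3, ∠ = arctan(7670/767) ≈ 84.29°
|L| = 200 · 6.0925e+07 / 5.9123e+07 ≈ 206.1
Gain = 20 log₁₀(206.1) ≈ 46.28 dB
∠L = 161.66° − 174.27° = -12.61°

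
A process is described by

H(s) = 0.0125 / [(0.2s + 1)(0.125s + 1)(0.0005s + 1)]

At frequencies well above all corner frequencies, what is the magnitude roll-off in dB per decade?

Each pole contributes −20 dB/decade at high frequency; each zero contributes +20 dB/decade.
Net: 0 zero(s) − 3 pole(s) → -60 dB/decade.

-60 dB/decade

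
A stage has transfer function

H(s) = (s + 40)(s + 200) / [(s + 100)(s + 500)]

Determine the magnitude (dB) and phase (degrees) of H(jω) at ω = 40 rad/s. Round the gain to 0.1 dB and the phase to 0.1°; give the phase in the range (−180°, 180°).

-13.4 dB, 29.9°

At s = jω = j40:
zero (s+40): 40 + j40 → |·| = √(40²+40²) = √3200 ≈ 56.569, ∠ = arctan(40/40) ≈ 45.00°
zero (s+200): 200 + j40 → |·| = √(200²+40²) = √41600 ≈ 203.96, ∠ = arctan(40/200) ≈ 11.31°
pole (s+100): 100 + j40 → |·| = √(100²+40²) = √11600 ≈ 107.7, ∠ = arctan(40/100) ≈ 21.80°
pole (s+500): 500 + j40 → |·| = √(500²+40²) = √251600 ≈ 501.6, ∠ = arctan(40/500) ≈ 4.57°
|H| = 1 · 11538 / 54022 ≈ 0.21358
Gain = 20 log₁₀(0.21358) ≈ -13.41 dB
∠H = 56.31° − 26.37° = 29.94°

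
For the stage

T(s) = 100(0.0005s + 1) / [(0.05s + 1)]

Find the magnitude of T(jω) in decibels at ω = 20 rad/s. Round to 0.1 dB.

At ω = 20 rad/s:
zero (1 + j20·0.0005) = 1 + j0.01 → |·| ≈ 1, ∠ ≈ 0.57°
pole (1 + j20·0.05) = 1 + j1 → |·| ≈ 1.4142, ∠ ≈ 45.00°
|T| = 100 · 1 / (1.4142) ≈ 70.711
Gain = 20 log₁₀(70.711) ≈ 36.99 dB

37.0 dB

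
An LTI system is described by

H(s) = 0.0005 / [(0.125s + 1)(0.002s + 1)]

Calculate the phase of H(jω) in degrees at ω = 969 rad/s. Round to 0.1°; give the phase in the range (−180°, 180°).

At ω = 969 rad/s:
pole (1 + j969·0.125) = 1 + j121.125 → |·| ≈ 121.13, ∠ ≈ 89.53°
pole (1 + j969·0.002) = 1 + j1.938 → |·| ≈ 2.1808, ∠ ≈ 62.71°
∠H = (0°) − (89.53° + 62.71°) = -152.24°

-152.2°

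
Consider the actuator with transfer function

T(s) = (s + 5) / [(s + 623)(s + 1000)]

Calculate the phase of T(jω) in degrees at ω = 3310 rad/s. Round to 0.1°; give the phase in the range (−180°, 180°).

-62.6°

At s = jω = j3310:
zero (s+5): 5 + j3310 → |·| = √(5²+3310²) = √10956125 ≈ 3310, ∠ = arctan(3310/5) ≈ 89.91°
pole (s+623): 623 + j3310 → |·| = √(623²+3310²) = √11344229 ≈ 3368.1, ∠ = arctan(3310/623) ≈ 79.34°
pole (s+1000): 1000 + j3310 → |·| = √(1000²+3310²) = √11956100 ≈ 3457.8, ∠ = arctan(3310/1000) ≈ 73.19°
∠T = 89.91° − 152.53° = -62.62°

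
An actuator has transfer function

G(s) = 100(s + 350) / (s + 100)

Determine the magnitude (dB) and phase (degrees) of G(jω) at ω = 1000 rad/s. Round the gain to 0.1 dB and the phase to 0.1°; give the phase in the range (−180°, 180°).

40.5 dB, -13.6°

At s = jω = j1000:
zero (s+350): 350 + j1000 → |·| = √(350²+1000²) = √1122500 ≈ 1059.5, ∠ = arctan(1000/350) ≈ 70.71°
pole (s+100): 100 + j1000 → |·| = √(100²+1000²) = √1010000 ≈ 1005, ∠ = arctan(1000/100) ≈ 84.29°
|G| = 100 · 1059.5 / 1005 ≈ 105.42
Gain = 20 log₁₀(105.42) ≈ 40.46 dB
∠G = 70.71° − 84.29° = -13.58°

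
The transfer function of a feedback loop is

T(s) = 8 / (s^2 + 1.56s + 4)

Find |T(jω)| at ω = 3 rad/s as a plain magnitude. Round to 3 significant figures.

At s = jω = j3:
quadratic: (j3)² + 1.56·j3 + 4 = -5 + j4.68 → |·| ≈ 6.8485, ∠ ≈ 136.89°
|T| = 8 / 6.8485 ≈ 1.1681

1.17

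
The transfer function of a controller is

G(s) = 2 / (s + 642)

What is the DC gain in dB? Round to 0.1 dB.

G(0) = 2 / (642) ≈ 0.0031153
20 log₁₀(0.0031153) ≈ -50.13 dB

-50.1 dB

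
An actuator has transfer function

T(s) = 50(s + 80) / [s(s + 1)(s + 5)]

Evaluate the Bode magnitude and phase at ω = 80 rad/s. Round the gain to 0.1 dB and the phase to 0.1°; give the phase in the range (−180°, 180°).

At s = jω = j80:
zero (s+80): 80 + j80 → |·| = √(80²+80²) = √12800 ≈ 113.14, ∠ = arctan(80/80) ≈ 45.00°
pole (s+1): 1 + j80 → |·| = √(1²+80²) = √6401 ≈ 80.006, ∠ = arctan(80/1) ≈ 89.28°
pole (s+5): 5 + j80 → |·| = √(5²+80²) = √6425 ≈ 80.156, ∠ = arctan(80/5) ≈ 86.42°
pole at origin: |s| = 80, ∠ = 90.00° (in denominator)
|T| = 50 · 113.14 / 5.1304e+05 ≈ 0.011026
Gain = 20 log₁₀(0.011026) ≈ -39.15 dB
∠T = 45.00° − 265.70° = -220.70° ≡ 139.30° (principal value)

-39.2 dB, 139.3°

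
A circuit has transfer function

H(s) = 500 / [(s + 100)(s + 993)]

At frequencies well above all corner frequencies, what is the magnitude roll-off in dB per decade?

-40 dB/decade

Each pole contributes −20 dB/decade at high frequency; each zero contributes +20 dB/decade.
Net: 0 zero(s) − 2 pole(s) → -40 dB/decade.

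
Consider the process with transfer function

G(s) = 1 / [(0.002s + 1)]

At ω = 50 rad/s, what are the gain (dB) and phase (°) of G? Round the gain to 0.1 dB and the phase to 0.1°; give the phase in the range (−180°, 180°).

At ω = 50 rad/s:
pole (1 + j50·0.002) = 1 + j0.1 → |·| ≈ 1.005, ∠ ≈ 5.71°
|G| = 1 · 1 / (1.005) ≈ 0.99502
Gain = 20 log₁₀(0.99502) ≈ -0.04 dB
∠G = (0°) − (5.71°) = -5.71°

-0.0 dB, -5.7°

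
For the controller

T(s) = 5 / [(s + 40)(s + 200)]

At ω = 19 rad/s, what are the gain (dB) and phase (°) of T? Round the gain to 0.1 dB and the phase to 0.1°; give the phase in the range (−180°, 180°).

-65.0 dB, -30.8°

At s = jω = j19:
pole (s+40): 40 + j19 → |·| = √(40²+19²) = √1961 ≈ 44.283, ∠ = arctan(19/40) ≈ 25.41°
pole (s+200): 200 + j19 → |·| = √(200²+19²) = √40361 ≈ 200.9, ∠ = arctan(19/200) ≈ 5.43°
|T| = 5 / 8896.5 ≈ 0.00056202
Gain = 20 log₁₀(0.00056202) ≈ -65.00 dB
∠T = 0.00° − 30.84° = -30.84°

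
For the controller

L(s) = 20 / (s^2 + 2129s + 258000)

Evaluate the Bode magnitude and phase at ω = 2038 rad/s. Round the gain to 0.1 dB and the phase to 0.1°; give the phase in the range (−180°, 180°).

-109.3 dB, -131.9°

Substitute s = j2038:
Numerator: 20 = 20 + j0
Denominator: (j2038)^2 + 2129(j2038) + 258000 = -3895444 + j4338902
|N| = √(20² + 0²) ≈ 20, ∠N ≈ 0.00°
|D| = √(3895444² + 4338902²) ≈ 5.831e+06, ∠D ≈ 131.92°
|L| = 20 / 5.831e+06 ≈ 3.4299e-06
Gain = 20 log₁₀(3.4299e-06) ≈ -109.29 dB
∠L = 0.00° − 131.92° = -131.92°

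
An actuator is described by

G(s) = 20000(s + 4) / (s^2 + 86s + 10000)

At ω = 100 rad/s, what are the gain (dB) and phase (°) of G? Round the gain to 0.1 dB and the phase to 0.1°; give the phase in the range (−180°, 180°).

At s = jω = j100:
zero (s+4): 4 + j100 → |·| = √(4²+100²) = √10016 ≈ 100.08, ∠ = arctan(100/4) ≈ 87.71°
quadratic: (j100)² + 86·j100 + 10000 = 0 + j8600 → |·| ≈ 8600, ∠ ≈ 90.00°
|G| = 20000 · 100.08 / 8600 ≈ 232.74
Gain = 20 log₁₀(232.74) ≈ 47.34 dB
∠G = 87.71° − 90.00° = -2.29°

47.3 dB, -2.3°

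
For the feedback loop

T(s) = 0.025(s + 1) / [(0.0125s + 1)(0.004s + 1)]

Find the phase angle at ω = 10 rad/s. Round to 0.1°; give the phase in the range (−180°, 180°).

74.9°

At ω = 10 rad/s:
zero (1 + j10·1) = 1 + j10 → |·| ≈ 10.05, ∠ ≈ 84.29°
pole (1 + j10·0.0125) = 1 + j0.125 → |·| ≈ 1.0078, ∠ ≈ 7.13°
pole (1 + j10·0.004) = 1 + j0.04 → |·| ≈ 1.0008, ∠ ≈ 2.29°
∠T = (84.29°) − (7.13° + 2.29°) = 74.87°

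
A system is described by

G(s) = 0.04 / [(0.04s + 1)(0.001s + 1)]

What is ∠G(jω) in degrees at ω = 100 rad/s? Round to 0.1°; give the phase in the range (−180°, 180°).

At ω = 100 rad/s:
pole (1 + j100·0.04) = 1 + j4 → |·| ≈ 4.1231, ∠ ≈ 75.96°
pole (1 + j100·0.001) = 1 + j0.1 → |·| ≈ 1.005, ∠ ≈ 5.71°
∠G = (0°) − (75.96° + 5.71°) = -81.67°

-81.7°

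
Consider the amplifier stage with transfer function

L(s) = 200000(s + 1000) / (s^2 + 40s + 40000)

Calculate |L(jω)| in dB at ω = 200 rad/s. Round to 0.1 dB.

At s = jω = j200:
zero (s+1000): 1000 + j200 → |·| = √(1000²+200²) = √1040000 ≈ 1019.8, ∠ = arctan(200/1000) ≈ 11.31°
quadratic: (j200)² + 40·j200 + 40000 = 0 + j8000 → |·| ≈ 8000, ∠ ≈ 90.00°
|L| = 200000 · 1019.8 / 8000 ≈ 25495
Gain = 20 log₁₀(25495) ≈ 88.13 dB

88.1 dB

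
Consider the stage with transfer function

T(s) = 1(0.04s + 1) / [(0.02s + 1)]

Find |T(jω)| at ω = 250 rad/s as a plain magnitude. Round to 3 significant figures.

At ω = 250 rad/s:
zero (1 + j250·0.04) = 1 + j10 → |·| ≈ 10.05, ∠ ≈ 84.29°
pole (1 + j250·0.02) = 1 + j5 → |·| ≈ 5.099, ∠ ≈ 78.69°
|T| = 1 · 10.05 / (5.099) ≈ 1.971

1.97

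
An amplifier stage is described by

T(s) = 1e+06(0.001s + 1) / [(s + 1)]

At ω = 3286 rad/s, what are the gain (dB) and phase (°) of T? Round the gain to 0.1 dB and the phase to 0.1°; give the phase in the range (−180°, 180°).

At ω = 3286 rad/s:
zero (1 + j3286·0.001) = 1 + j3.286 → |·| ≈ 3.4348, ∠ ≈ 73.07°
pole (1 + j3286·1) = 1 + j3286 → |·| ≈ 3286, ∠ ≈ 89.98°
|T| = 1e+06 · 3.4348 / (3286) ≈ 1045.3
Gain = 20 log₁₀(1045.3) ≈ 60.38 dB
∠T = (73.07°) − (89.98°) = -16.91°

60.4 dB, -16.9°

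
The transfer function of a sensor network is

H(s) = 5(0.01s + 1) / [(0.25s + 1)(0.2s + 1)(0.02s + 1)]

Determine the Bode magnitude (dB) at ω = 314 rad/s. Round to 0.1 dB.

-65.6 dB

At ω = 314 rad/s:
zero (1 + j314·0.01) = 1 + j3.14 → |·| ≈ 3.2954, ∠ ≈ 72.33°
pole (1 + j314·0.25) = 1 + j78.5 → |·| ≈ 78.506, ∠ ≈ 89.27°
pole (1 + j314·0.2) = 1 + j62.8 → |·| ≈ 62.808, ∠ ≈ 89.09°
pole (1 + j314·0.02) = 1 + j6.28 → |·| ≈ 6.3591, ∠ ≈ 80.95°
|H| = 5 · 3.2954 / (78.506 · 62.808 · 6.3591) ≈ 0.00052549
Gain = 20 log₁₀(0.00052549) ≈ -65.59 dB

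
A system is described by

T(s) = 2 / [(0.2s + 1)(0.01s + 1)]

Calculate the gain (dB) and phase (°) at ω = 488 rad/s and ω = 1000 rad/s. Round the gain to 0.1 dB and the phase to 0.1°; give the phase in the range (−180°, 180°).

ω = 488: -47.7 dB, -167.8°; ω = 1000: -60.0 dB, -174.0°

At ω = 488 rad/s:
pole (1 + j488·0.2) = 1 + j97.6 → |·| ≈ 97.605, ∠ ≈ 89.41°
pole (1 + j488·0.01) = 1 + j4.88 → |·| ≈ 4.9814, ∠ ≈ 78.42°
|T| = 2 · 1 / (97.605 · 4.9814) ≈ 0.0041135
Gain = 20 log₁₀(0.0041135) ≈ -47.72 dB
∠T = (0°) − (89.41° + 78.42°) = -167.83°

At ω = 1000 rad/s:
pole (1 + j1000·0.2) = 1 + j200 → |·| ≈ 200, ∠ ≈ 89.71°
pole (1 + j1000·0.01) = 1 + j10 → |·| ≈ 10.05, ∠ ≈ 84.29°
|T| = 2 · 1 / (200 · 10.05) ≈ 0.00099502
Gain = 20 log₁₀(0.00099502) ≈ -60.04 dB
∠T = (0°) − (89.71° + 84.29°) = -174.00°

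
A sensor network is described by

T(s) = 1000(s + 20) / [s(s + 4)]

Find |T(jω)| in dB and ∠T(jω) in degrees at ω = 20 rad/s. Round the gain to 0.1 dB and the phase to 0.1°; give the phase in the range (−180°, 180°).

At s = jω = j20:
zero (s+20): 20 + j20 → |·| = √(20²+20²) = √800 ≈ 28.284, ∠ = arctan(20/20) ≈ 45.00°
pole (s+4): 4 + j20 → |·| = √(4²+20²) = √416 ≈ 20.396, ∠ = arctan(20/4) ≈ 78.69°
pole at origin: |s| = 20, ∠ = 90.00° (in denominator)
|T| = 1000 · 28.284 / 407.92 ≈ 69.337
Gain = 20 log₁₀(69.337) ≈ 36.82 dB
∠T = 45.00° − 168.69° = -123.69°

36.8 dB, -123.7°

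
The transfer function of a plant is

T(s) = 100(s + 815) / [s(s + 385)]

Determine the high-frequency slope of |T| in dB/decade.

-20 dB/decade

Each pole contributes −20 dB/decade at high frequency; each zero contributes +20 dB/decade.
Net: 1 zero(s) − 2 pole(s) → -20 dB/decade.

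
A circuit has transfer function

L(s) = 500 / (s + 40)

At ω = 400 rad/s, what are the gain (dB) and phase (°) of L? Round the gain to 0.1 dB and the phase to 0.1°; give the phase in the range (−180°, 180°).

1.9 dB, -84.3°

At s = jω = j400:
pole (s+40): 40 + j400 → |·| = √(40²+400²) = √161600 ≈ 402, ∠ = arctan(400/40) ≈ 84.29°
|L| = 500 / 402 ≈ 1.2438
Gain = 20 log₁₀(1.2438) ≈ 1.90 dB
∠L = 0.00° − 84.29° = -84.29°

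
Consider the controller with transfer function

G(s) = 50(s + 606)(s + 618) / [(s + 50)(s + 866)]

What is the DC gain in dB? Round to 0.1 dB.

52.7 dB

G(0) = 50·606·618 / (50·866) ≈ 432.46
20 log₁₀(432.46) ≈ 52.72 dB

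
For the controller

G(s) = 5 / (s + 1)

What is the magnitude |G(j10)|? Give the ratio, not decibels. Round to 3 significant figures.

At s = jω = j10:
pole (s+1): 1 + j10 → |·| = √(1²+10²) = √101 ≈ 10.05, ∠ = arctan(10/1) ≈ 84.29°
|G| = 5 / 10.05 ≈ 0.49751

0.498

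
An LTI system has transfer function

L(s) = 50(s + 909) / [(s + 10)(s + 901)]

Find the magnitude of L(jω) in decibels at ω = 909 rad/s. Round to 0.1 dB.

At s = jω = j909:
zero (s+909): 909 + j909 → |·| = √(909²+909²) = √1652562 ≈ 1285.5, ∠ = arctan(909/909) ≈ 45.00°
pole (s+10): 10 + j909 → |·| = √(10²+909²) = √826381 ≈ 909.06, ∠ = arctan(909/10) ≈ 89.37°
pole (s+901): 901 + j909 → |·| = √(901²+909²) = √1638082 ≈ 1279.9, ∠ = arctan(909/901) ≈ 45.25°
|L| = 50 · 1285.5 / 1.1635e+06 ≈ 0.055243
Gain = 20 log₁₀(0.055243) ≈ -25.15 dB

-25.2 dB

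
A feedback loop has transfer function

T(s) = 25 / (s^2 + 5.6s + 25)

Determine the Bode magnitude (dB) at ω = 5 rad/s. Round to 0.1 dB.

At s = jω = j5:
quadratic: (j5)² + 5.6·j5 + 25 = 0 + j28 → |·| ≈ 28, ∠ ≈ 90.00°
|T| = 25 / 28 ≈ 0.89286
Gain = 20 log₁₀(0.89286) ≈ -0.98 dB

-1.0 dB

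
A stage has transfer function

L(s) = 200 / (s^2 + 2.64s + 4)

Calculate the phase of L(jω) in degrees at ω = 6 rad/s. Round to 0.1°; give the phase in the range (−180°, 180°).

-153.7°

At s = jω = j6:
quadratic: (j6)² + 2.64·j6 + 4 = -32 + j15.84 → |·| ≈ 35.706, ∠ ≈ 153.66°
∠L = 0.00° − 153.66° = -153.66°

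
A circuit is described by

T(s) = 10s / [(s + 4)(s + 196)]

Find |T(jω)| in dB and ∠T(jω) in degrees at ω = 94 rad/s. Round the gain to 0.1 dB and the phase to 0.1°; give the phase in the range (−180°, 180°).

At s = jω = j94:
zero at origin: s = j94 → |·| = 94, ∠ = 90.00°
pole (s+4): 4 + j94 → |·| = √(4²+94²) = √8852 ≈ 94.085, ∠ = arctan(94/4) ≈ 87.56°
pole (s+196): 196 + j94 → |·| = √(196²+94²) = √47252 ≈ 217.38, ∠ = arctan(94/196) ≈ 25.62°
|T| = 10 · 94 / 20452 ≈ 0.045961
Gain = 20 log₁₀(0.045961) ≈ -26.75 dB
∠T = 90.00° − 113.18° = -23.18°

-26.8 dB, -23.2°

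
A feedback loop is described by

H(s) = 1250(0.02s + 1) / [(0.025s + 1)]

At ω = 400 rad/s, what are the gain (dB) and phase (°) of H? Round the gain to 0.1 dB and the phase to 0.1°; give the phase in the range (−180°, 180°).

At ω = 400 rad/s:
zero (1 + j400·0.02) = 1 + j8 → |·| ≈ 8.0623, ∠ ≈ 82.87°
pole (1 + j400·0.025) = 1 + j10 → |·| ≈ 10.05, ∠ ≈ 84.29°
|H| = 1250 · 8.0623 / (10.05) ≈ 1002.8
Gain = 20 log₁₀(1002.8) ≈ 60.02 dB
∠H = (82.87°) − (84.29°) = -1.42°

60.0 dB, -1.4°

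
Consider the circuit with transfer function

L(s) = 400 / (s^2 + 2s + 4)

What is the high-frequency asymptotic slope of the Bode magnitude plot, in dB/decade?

-40 dB/decade

Each pole contributes −20 dB/decade at high frequency; each zero contributes +20 dB/decade.
Net: 0 zero(s) − 2 pole(s) → -40 dB/decade.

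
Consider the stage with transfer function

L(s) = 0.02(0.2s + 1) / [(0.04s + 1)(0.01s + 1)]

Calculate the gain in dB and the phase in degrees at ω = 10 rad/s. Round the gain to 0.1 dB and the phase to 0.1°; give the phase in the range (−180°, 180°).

-27.7 dB, 35.9°

At ω = 10 rad/s:
zero (1 + j10·0.2) = 1 + j2 → |·| ≈ 2.2361, ∠ ≈ 63.43°
pole (1 + j10·0.04) = 1 + j0.4 → |·| ≈ 1.077, ∠ ≈ 21.80°
pole (1 + j10·0.01) = 1 + j0.1 → |·| ≈ 1.005, ∠ ≈ 5.71°
|L| = 0.02 · 2.2361 / (1.077 · 1.005) ≈ 0.041318
Gain = 20 log₁₀(0.041318) ≈ -27.68 dB
∠L = (63.43°) − (21.80° + 5.71°) = 35.92°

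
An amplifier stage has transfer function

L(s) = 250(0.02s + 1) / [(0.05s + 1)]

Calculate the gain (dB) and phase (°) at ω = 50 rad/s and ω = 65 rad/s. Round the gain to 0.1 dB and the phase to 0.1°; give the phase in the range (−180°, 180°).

At ω = 50 rad/s:
zero (1 + j50·0.02) = 1 + j1 → |·| ≈ 1.4142, ∠ ≈ 45.00°
pole (1 + j50·0.05) = 1 + j2.5 → |·| ≈ 2.6926, ∠ ≈ 68.20°
|L| = 250 · 1.4142 / (2.6926) ≈ 131.3
Gain = 20 log₁₀(131.3) ≈ 42.37 dB
∠L = (45.00°) − (68.20°) = -23.20°

At ω = 65 rad/s:
zero (1 + j65·0.02) = 1 + j1.3 → |·| ≈ 1.6401, ∠ ≈ 52.43°
pole (1 + j65·0.05) = 1 + j3.25 → |·| ≈ 3.4004, ∠ ≈ 72.90°
|L| = 250 · 1.6401 / (3.4004) ≈ 120.58
Gain = 20 log₁₀(120.58) ≈ 41.63 dB
∠L = (52.43°) − (72.90°) = -20.47°

ω = 50: 42.4 dB, -23.2°; ω = 65: 41.6 dB, -20.5°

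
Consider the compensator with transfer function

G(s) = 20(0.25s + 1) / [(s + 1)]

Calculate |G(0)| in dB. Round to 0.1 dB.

G(0) = 20 · 1 / 1 = 20
20 log₁₀(20) ≈ 26.02 dB

26.0 dB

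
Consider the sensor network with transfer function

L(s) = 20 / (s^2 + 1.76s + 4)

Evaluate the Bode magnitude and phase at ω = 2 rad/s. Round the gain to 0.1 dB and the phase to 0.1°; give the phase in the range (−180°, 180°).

15.1 dB, -90.0°

At s = jω = j2:
quadratic: (j2)² + 1.76·j2 + 4 = 0 + j3.52 → |·| ≈ 3.52, ∠ ≈ 90.00°
|L| = 20 / 3.52 ≈ 5.6818
Gain = 20 log₁₀(5.6818) ≈ 15.09 dB
∠L = 0.00° − 90.00° = -90.00°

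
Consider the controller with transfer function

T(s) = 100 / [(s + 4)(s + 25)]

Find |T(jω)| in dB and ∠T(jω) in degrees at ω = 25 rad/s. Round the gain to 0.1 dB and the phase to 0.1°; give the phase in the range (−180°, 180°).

-19.0 dB, -125.9°

At s = jω = j25:
pole (s+4): 4 + j25 → |·| = √(4²+25²) = √641 ≈ 25.318, ∠ = arctan(25/4) ≈ 80.91°
pole (s+25): 25 + j25 → |·| = √(25²+25²) = √1250 ≈ 35.355, ∠ = arctan(25/25) ≈ 45.00°
|T| = 100 / 895.12 ≈ 0.11172
Gain = 20 log₁₀(0.11172) ≈ -19.04 dB
∠T = 0.00° − 125.91° = -125.91°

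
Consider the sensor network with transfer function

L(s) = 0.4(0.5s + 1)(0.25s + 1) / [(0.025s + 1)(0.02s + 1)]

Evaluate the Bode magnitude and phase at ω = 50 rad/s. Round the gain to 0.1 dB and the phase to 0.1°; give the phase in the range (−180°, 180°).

34.9 dB, 76.8°

At ω = 50 rad/s:
zero (1 + j50·0.5) = 1 + j25 → |·| ≈ 25.02, ∠ ≈ 87.71°
zero (1 + j50·0.25) = 1 + j12.5 → |·| ≈ 12.54, ∠ ≈ 85.43°
pole (1 + j50·0.025) = 1 + j1.25 → |·| ≈ 1.6008, ∠ ≈ 51.34°
pole (1 + j50·0.02) = 1 + j1 → |·| ≈ 1.4142, ∠ ≈ 45.00°
|L| = 0.4 · 25.02 · 12.54 / (1.6008 · 1.4142) ≈ 55.437
Gain = 20 log₁₀(55.437) ≈ 34.88 dB
∠L = (87.71° + 85.43°) − (51.34° + 45.00°) = 76.80°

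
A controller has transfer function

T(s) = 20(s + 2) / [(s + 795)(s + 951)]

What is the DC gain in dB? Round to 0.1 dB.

T(0) = 20·2 / (795·951) ≈ 5.2907e-05
20 log₁₀(5.2907e-05) ≈ -85.53 dB

-85.5 dB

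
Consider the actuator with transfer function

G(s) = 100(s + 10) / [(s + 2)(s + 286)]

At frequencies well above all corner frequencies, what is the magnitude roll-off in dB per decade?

Each pole contributes −20 dB/decade at high frequency; each zero contributes +20 dB/decade.
Net: 1 zero(s) − 2 pole(s) → -20 dB/decade.

-20 dB/decade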